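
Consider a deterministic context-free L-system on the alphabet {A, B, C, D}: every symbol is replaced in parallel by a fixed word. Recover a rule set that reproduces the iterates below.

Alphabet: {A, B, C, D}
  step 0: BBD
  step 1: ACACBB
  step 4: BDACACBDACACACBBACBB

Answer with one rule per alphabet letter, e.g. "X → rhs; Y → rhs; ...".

  step 0 ⇒ step 1: BBD ⇒ AC·AC·BB
    B ↦ AC
    D ↦ BB
    A ↦ B  (constrained at step 1)
    C ↦ D  (constrained at step 1)

A->B, B->AC, C->D, D->BB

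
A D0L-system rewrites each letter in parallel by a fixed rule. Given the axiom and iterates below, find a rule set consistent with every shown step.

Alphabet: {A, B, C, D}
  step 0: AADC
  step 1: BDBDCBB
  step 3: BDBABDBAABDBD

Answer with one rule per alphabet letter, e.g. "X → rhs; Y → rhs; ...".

  step 0 ⇒ step 1: AADC ⇒ BD·BD·CB·B
    A ↦ BD
    C ↦ B
    D ↦ CB
    B ↦ A  (constrained at step 1)

A->BD, B->A, C->B, D->CB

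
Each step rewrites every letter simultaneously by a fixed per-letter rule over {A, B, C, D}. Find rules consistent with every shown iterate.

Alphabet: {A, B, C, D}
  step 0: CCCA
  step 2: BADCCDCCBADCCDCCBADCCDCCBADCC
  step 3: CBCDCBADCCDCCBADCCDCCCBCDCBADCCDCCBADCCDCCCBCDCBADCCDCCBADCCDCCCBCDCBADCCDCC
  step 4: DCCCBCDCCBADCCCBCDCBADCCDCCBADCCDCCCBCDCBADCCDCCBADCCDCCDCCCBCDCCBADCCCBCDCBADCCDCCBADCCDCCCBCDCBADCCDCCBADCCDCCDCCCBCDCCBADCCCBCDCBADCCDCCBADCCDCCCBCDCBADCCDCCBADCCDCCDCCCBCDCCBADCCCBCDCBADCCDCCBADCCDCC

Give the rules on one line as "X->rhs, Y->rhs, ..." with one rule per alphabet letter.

  step 3 ⇒ step 4: CBCDCBADCCDCCBADCCDCCCBCDCBADCCDCCBADCCDCCCBCDCBADCCDCCBADCCDCCCBCDCBADCCDCC ⇒ DCC·CBC·DCC·BA·DCC·CBC·DC·BA·DCC·DCC·BA·DCC·DCC·CBC·DC·BA·DCC·DCC·BA·DCC·DCC·DCC·CBC·DCC·BA·DCC·CBC·DC·BA·DCC·DCC·BA·DCC·DCC·CBC·DC·BA·DCC·DCC·BA·DCC·DCC·DCC·CBC·DCC·BA·DCC·CBC·DC·BA·DCC·DCC·BA·DCC·DCC·CBC·DC·BA·DCC·DCC·BA·DCC·DCC·DCC·CBC·DCC·BA·DCC·CBC·DC·BA·DCC·DCC·BA·DCC·DCC
    A ↦ DC
    B ↦ CBC
    C ↦ DCC
    D ↦ BA

A->DC, B->CBC, C->DCC, D->BA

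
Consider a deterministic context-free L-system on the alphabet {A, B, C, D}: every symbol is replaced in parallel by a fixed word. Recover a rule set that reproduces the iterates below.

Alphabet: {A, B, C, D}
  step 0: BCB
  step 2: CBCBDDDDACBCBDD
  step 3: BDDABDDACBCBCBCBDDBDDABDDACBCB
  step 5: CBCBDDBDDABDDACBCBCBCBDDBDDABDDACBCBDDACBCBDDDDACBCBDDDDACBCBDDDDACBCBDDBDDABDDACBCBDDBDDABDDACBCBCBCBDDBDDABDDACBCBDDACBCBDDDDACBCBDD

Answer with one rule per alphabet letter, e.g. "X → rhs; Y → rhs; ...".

A->DD, B->DDA, C->B, D->CB

  step 2 ⇒ step 3: CBCBDDDDACBCBDD ⇒ B·DDA·B·DDA·CB·CB·CB·CB·DD·B·DDA·B·DDA·CB·CB
    A ↦ DD
    B ↦ DDA
    C ↦ B
    D ↦ CB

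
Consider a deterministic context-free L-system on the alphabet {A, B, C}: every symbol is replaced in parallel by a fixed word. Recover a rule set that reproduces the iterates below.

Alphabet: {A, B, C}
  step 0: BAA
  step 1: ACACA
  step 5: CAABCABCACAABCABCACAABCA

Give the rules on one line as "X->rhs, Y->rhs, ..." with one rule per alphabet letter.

  step 0 ⇒ step 1: BAA ⇒ A·CA·CA
    A ↦ CA
    B ↦ A
    C ↦ B  (constrained at step 1)

A->CA, B->A, C->B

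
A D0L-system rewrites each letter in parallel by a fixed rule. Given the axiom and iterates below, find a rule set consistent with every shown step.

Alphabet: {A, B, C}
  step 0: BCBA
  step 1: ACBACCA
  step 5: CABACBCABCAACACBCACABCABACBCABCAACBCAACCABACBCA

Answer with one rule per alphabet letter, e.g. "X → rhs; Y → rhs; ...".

  step 0 ⇒ step 1: BCBA ⇒ AC·B·AC·CA
    A ↦ CA
    B ↦ AC
    C ↦ B

A->CA, B->AC, C->B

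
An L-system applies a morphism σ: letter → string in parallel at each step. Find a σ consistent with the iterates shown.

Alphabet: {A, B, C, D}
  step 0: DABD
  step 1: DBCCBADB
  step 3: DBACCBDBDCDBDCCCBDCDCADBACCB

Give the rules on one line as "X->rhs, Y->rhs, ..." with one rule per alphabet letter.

A->CCB, B->A, C->DC, D->DB

  step 0 ⇒ step 1: DABD ⇒ DB·CCB·A·DB
    A ↦ CCB
    B ↦ A
    D ↦ DB
    C ↦ DC  (constrained at step 1)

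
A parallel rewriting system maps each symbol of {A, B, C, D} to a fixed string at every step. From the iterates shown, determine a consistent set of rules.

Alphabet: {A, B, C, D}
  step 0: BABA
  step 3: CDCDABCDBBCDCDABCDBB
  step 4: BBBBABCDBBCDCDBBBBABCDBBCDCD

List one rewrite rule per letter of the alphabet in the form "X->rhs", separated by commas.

  step 3 ⇒ step 4: CDCDABCDBBCDCDABCDBB ⇒ B·B·B·B·AB·CD·B·B·CD·CD·B·B·B·B·AB·CD·B·B·CD·CD
    A ↦ AB
    B ↦ CD
    C ↦ B
    D ↦ B

A->AB, B->CD, C->B, D->B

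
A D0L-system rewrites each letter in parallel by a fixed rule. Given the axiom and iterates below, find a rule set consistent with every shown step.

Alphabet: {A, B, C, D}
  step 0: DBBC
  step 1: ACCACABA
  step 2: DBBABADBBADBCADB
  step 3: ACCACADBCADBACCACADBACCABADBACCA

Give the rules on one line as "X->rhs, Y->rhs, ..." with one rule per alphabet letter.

  step 2 ⇒ step 3: DBBABADBBADBCADB ⇒ AC·CA·CA·DB·CA·DB·AC·CA·CA·DB·AC·CA·BA·DB·AC·CA
    A ↦ DB
    B ↦ CA
    C ↦ BA
    D ↦ AC

A->DB, B->CA, C->BA, D->AC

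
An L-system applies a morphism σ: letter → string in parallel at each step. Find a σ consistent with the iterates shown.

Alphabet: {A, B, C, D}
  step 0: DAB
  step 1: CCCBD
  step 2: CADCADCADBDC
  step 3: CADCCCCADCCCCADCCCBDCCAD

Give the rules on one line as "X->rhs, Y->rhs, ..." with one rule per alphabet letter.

A->CC, B->BD, C->CAD, D->C

  step 2 ⇒ step 3: CADCADCADBDC ⇒ CAD·CC·C·CAD·CC·C·CAD·CC·C·BD·C·CAD
    A ↦ CC
    B ↦ BD
    C ↦ CAD
    D ↦ C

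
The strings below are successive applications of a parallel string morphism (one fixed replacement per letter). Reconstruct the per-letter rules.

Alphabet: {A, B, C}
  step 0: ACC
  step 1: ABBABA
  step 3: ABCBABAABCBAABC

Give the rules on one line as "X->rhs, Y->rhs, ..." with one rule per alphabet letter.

A->AB, B->C, C->BA

  step 0 ⇒ step 1: ACC ⇒ AB·BA·BA
    A ↦ AB
    C ↦ BA
    B ↦ C  (constrained at step 1)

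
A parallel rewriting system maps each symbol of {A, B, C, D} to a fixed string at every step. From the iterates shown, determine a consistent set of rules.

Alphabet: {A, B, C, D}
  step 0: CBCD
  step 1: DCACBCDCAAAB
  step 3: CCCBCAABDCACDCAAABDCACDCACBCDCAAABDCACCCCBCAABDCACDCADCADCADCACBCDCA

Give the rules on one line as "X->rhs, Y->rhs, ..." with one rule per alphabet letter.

A->C, B->CBC, C->DCA, D->AAB

  step 0 ⇒ step 1: CBCD ⇒ DCA·CBC·DCA·AAB
    B ↦ CBC
    C ↦ DCA
    D ↦ AAB
    A ↦ C  (constrained at step 1)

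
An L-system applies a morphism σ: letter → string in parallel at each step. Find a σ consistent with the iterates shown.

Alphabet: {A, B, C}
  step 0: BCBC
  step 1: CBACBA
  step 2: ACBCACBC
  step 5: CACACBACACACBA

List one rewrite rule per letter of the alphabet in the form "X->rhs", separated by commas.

  step 1 ⇒ step 2: CBACBA ⇒ A·CB·C·A·CB·C
    A ↦ C
    B ↦ CB
    C ↦ A

A->C, B->CB, C->A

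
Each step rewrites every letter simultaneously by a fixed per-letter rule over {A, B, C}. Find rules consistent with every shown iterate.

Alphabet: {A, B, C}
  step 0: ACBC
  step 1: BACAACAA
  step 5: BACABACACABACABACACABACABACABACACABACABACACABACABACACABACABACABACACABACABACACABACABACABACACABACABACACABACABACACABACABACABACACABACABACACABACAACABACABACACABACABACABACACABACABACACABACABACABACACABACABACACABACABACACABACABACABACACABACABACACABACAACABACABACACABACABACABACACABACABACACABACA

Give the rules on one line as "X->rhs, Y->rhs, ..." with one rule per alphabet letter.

A->BAC, B->ACA, C->A

  step 0 ⇒ step 1: ACBC ⇒ BAC·A·ACA·A
    A ↦ BAC
    B ↦ ACA
    C ↦ A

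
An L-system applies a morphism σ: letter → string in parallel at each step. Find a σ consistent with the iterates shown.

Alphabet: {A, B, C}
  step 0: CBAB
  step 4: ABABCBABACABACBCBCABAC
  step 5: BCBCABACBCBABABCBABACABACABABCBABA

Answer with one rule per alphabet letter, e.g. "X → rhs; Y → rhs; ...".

A->B, B->C, C->ABA

  step 4 ⇒ step 5: ABABCBABACABACBCBCABAC ⇒ B·C·B·C·ABA·C·B·C·B·ABA·B·C·B·ABA·C·ABA·C·ABA·B·C·B·ABA
    A ↦ B
    B ↦ C
    C ↦ ABA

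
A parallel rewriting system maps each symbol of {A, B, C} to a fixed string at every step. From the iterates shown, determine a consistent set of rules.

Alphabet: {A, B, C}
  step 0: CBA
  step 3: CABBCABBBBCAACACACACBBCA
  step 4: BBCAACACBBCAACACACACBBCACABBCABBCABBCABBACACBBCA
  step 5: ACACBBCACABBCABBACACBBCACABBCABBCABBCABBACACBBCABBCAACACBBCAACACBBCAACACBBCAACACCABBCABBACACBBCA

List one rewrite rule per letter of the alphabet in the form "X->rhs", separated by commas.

  step 4 ⇒ step 5: BBCAACACBBCAACACACACBBCACABBCABBCABBCABBACACBBCA ⇒ AC·AC·BB·CA·CA·BB·CA·BB·AC·AC·BB·CA·CA·BB·CA·BB·CA·BB·CA·BB·AC·AC·BB·CA·BB·CA·AC·AC·BB·CA·AC·AC·BB·CA·AC·AC·BB·CA·AC·AC·CA·BB·CA·BB·AC·AC·BB·CA
    A ↦ CA
    B ↦ AC
    C ↦ BB

A->CA, B->AC, C->BB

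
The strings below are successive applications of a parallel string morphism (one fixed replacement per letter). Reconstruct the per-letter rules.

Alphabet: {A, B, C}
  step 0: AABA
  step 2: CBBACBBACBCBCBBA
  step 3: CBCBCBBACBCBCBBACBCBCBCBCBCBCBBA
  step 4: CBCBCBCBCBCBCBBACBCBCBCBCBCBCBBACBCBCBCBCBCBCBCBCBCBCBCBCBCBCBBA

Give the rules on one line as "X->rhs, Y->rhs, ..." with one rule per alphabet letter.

  step 3 ⇒ step 4: CBCBCBBACBCBCBBACBCBCBCBCBCBCBBA ⇒ CB·CB·CB·CB·CB·CB·CB·BA·CB·CB·CB·CB·CB·CB·CB·BA·CB·CB·CB·CB·CB·CB·CB·CB·CB·CB·CB·CB·CB·CB·CB·BA
    A ↦ BA
    B ↦ CB
    C ↦ CB

A->BA, B->CB, C->CB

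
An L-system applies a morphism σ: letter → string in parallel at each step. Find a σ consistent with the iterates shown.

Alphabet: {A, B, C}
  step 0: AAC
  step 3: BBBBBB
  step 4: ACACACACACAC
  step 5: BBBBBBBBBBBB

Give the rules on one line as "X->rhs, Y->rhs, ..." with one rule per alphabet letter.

  step 4 ⇒ step 5: ACACACACACAC ⇒ B·B·B·B·B·B·B·B·B·B·B·B
    A ↦ B
    C ↦ B
  step 3 ⇒ step 4: BBBBBB ⇒ AC·AC·AC·AC·AC·AC
    B ↦ AC

A->B, B->AC, C->B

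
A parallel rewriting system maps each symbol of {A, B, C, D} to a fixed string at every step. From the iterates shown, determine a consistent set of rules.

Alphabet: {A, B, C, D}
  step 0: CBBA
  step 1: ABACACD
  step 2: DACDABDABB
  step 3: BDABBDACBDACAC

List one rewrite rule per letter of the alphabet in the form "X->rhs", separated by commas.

  step 2 ⇒ step 3: DACDABDABB ⇒ B·D·AB·B·D·AC·B·D·AC·AC
    A ↦ D
    B ↦ AC
    C ↦ AB
    D ↦ B

A->D, B->AC, C->AB, D->B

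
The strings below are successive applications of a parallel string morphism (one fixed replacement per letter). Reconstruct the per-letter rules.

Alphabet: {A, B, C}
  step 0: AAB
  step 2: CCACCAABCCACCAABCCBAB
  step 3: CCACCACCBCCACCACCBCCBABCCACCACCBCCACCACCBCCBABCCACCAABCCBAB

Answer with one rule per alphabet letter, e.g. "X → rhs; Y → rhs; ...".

A->CCB, B->AB, C->CCA

  step 2 ⇒ step 3: CCACCAABCCACCAABCCBAB ⇒ CCA·CCA·CCB·CCA·CCA·CCB·CCB·AB·CCA·CCA·CCB·CCA·CCA·CCB·CCB·AB·CCA·CCA·AB·CCB·AB
    A ↦ CCB
    B ↦ AB
    C ↦ CCA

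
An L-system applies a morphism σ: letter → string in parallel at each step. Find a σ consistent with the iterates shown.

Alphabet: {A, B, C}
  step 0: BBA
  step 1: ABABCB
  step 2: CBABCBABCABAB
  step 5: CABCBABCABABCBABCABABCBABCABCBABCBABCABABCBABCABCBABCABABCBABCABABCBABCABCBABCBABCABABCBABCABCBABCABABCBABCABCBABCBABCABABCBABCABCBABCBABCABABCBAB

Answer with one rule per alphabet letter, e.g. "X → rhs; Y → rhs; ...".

  step 1 ⇒ step 2: ABABCB ⇒ CB·AB·CB·AB·CAB·AB
    A ↦ CB
    B ↦ AB
    C ↦ CAB

A->CB, B->AB, C->CAB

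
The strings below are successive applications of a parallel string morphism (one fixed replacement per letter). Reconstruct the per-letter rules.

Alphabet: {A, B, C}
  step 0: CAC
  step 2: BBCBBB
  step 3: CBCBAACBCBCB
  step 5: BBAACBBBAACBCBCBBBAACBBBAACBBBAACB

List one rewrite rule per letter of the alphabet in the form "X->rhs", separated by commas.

  step 2 ⇒ step 3: BBCBBB ⇒ CB·CB·AA·CB·CB·CB
    B ↦ CB
    C ↦ AA
    A ↦ B  (constrained at step 0)

A->B, B->CB, C->AA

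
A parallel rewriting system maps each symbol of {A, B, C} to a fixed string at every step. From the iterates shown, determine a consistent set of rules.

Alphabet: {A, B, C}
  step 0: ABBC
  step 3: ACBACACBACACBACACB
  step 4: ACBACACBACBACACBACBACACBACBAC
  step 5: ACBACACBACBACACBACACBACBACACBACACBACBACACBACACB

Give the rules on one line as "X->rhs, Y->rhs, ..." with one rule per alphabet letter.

  step 4 ⇒ step 5: ACBACACBACBACACBACBACACBACBAC ⇒ AC·B·AC·AC·B·AC·B·AC·AC·B·AC·AC·B·AC·B·AC·AC·B·AC·AC·B·AC·B·AC·AC·B·AC·AC·B
    A ↦ AC
    B ↦ AC
    C ↦ B

A->AC, B->AC, C->B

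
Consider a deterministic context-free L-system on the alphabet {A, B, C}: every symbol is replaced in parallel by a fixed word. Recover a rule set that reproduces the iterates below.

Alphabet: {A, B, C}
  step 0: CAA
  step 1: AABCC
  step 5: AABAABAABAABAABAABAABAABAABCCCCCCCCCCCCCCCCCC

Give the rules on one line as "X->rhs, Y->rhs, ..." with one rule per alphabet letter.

A->C, B->C, C->AAB

  step 0 ⇒ step 1: CAA ⇒ AAB·C·C
    A ↦ C
    C ↦ AAB
    B ↦ C  (constrained at step 1)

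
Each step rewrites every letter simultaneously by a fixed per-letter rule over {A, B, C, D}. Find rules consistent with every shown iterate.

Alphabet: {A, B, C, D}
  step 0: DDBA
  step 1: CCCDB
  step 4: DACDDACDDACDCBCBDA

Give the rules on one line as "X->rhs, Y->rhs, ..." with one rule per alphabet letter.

  step 0 ⇒ step 1: DDBA ⇒ C·C·CD·B
    A ↦ B
    B ↦ CD
    D ↦ C
    C ↦ DA  (constrained at step 1)

A->B, B->CD, C->DA, D->C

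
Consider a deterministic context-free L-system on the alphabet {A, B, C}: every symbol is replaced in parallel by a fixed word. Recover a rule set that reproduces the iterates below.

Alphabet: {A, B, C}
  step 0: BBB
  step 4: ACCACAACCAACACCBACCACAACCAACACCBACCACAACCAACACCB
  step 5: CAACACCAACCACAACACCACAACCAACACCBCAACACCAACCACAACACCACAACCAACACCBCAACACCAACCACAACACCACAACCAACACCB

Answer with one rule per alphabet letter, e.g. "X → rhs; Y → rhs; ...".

  step 4 ⇒ step 5: ACCACAACCAACACCBACCACAACCAACACCBACCACAACCAACACCB ⇒ CA·AC·AC·CA·AC·CA·CA·AC·AC·CA·CA·AC·CA·AC·AC·CB·CA·AC·AC·CA·AC·CA·CA·AC·AC·CA·CA·AC·CA·AC·AC·CB·CA·AC·AC·CA·AC·CA·CA·AC·AC·CA·CA·AC·CA·AC·AC·CB
    A ↦ CA
    B ↦ CB
    C ↦ AC

A->CA, B->CB, C->AC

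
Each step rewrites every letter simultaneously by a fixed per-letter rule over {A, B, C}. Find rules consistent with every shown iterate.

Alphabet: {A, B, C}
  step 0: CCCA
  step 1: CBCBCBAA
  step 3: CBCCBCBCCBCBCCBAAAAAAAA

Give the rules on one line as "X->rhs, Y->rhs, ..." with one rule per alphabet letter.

  step 0 ⇒ step 1: CCCA ⇒ CB·CB·CB·AA
    A ↦ AA
    C ↦ CB
    B ↦ C  (constrained at step 1)

A->AA, B->C, C->CB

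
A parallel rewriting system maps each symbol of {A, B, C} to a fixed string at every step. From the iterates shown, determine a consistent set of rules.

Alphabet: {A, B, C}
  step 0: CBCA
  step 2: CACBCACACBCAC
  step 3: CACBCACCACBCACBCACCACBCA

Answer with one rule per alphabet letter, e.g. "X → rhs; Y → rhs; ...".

  step 2 ⇒ step 3: CACBCACACBCAC ⇒ CA·CB·CA·C·CA·CB·CA·CB·CA·C·CA·CB·CA
    A ↦ CB
    B ↦ C
    C ↦ CA

A->CB, B->C, C->CA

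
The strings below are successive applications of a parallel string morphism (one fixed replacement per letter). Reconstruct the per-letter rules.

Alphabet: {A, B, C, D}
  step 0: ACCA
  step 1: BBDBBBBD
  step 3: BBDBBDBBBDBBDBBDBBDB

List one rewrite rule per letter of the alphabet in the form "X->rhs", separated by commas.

  step 0 ⇒ step 1: ACCA ⇒ BBD·B·B·BBD
    A ↦ BBD
    C ↦ B
    B ↦ A  (constrained at step 1)
    D ↦ C  (constrained at step 1)

A->BBD, B->A, C->B, D->C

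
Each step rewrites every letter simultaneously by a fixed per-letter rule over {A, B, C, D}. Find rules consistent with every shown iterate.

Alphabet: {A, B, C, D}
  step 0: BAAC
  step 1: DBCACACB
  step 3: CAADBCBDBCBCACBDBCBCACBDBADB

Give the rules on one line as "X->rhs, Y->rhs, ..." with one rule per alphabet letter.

A->CA, B->DB, C->CB, D->A

  step 0 ⇒ step 1: BAAC ⇒ DB·CA·CA·CB
    A ↦ CA
    B ↦ DB
    C ↦ CB
    D ↦ A  (constrained at step 1)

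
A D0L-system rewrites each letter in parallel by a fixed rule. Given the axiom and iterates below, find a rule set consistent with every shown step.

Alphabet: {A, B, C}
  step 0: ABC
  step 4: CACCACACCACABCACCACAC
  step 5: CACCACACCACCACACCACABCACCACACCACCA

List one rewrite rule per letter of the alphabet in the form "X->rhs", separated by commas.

  step 4 ⇒ step 5: CACCACACCACABCACCACAC ⇒ CA·C·CA·CA·C·CA·C·CA·CA·C·CA·C·AB·CA·C·CA·CA·C·CA·C·CA
    A ↦ C
    B ↦ AB
    C ↦ CA

A->C, B->AB, C->CA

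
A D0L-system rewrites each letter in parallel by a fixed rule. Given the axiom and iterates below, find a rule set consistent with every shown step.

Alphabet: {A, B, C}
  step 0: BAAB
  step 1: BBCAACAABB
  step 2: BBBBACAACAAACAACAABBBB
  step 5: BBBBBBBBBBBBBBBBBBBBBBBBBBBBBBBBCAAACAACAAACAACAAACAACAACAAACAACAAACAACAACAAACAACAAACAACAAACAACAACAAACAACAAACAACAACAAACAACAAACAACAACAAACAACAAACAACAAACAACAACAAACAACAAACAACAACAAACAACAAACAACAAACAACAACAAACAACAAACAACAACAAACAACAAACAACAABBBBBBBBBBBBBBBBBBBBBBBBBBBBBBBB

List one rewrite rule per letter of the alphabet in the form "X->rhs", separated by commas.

A->CAA, B->BB, C->A

  step 1 ⇒ step 2: BBCAACAABB ⇒ BB·BB·A·CAA·CAA·A·CAA·CAA·BB·BB
    A ↦ CAA
    B ↦ BB
    C ↦ A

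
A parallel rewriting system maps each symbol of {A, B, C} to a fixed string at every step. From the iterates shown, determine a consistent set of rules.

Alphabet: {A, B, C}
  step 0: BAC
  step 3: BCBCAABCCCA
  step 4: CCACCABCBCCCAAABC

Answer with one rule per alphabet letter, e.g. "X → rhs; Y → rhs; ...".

  step 3 ⇒ step 4: BCBCAABCCCA ⇒ CC·A·CC·A·BC·BC·CC·A·A·A·BC
    A ↦ BC
    B ↦ CC
    C ↦ A

A->BC, B->CC, C->A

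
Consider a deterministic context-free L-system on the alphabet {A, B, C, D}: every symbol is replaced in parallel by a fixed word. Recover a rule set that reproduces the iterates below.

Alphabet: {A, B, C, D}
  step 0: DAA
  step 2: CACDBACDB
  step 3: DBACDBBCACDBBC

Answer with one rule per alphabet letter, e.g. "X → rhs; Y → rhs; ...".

A->AC, B->C, C->DB, D->B

  step 2 ⇒ step 3: CACDBACDB ⇒ DB·AC·DB·B·C·AC·DB·B·C
    A ↦ AC
    B ↦ C
    C ↦ DB
    D ↦ B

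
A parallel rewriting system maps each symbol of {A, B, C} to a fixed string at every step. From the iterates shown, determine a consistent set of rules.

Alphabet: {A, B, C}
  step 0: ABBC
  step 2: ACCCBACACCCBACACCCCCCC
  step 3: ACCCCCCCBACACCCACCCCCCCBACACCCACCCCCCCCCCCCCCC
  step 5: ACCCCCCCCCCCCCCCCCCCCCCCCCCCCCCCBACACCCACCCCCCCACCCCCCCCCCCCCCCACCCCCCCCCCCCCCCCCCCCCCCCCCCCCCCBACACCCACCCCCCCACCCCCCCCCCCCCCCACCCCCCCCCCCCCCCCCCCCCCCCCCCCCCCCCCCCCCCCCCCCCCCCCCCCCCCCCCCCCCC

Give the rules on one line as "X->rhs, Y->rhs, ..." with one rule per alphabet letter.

  step 2 ⇒ step 3: ACCCBACACCCBACACCCCCCC ⇒ AC·CC·CC·CC·BAC·AC·CC·AC·CC·CC·CC·BAC·AC·CC·AC·CC·CC·CC·CC·CC·CC·CC
    A ↦ AC
    B ↦ BAC
    C ↦ CC

A->AC, B->BAC, C->CC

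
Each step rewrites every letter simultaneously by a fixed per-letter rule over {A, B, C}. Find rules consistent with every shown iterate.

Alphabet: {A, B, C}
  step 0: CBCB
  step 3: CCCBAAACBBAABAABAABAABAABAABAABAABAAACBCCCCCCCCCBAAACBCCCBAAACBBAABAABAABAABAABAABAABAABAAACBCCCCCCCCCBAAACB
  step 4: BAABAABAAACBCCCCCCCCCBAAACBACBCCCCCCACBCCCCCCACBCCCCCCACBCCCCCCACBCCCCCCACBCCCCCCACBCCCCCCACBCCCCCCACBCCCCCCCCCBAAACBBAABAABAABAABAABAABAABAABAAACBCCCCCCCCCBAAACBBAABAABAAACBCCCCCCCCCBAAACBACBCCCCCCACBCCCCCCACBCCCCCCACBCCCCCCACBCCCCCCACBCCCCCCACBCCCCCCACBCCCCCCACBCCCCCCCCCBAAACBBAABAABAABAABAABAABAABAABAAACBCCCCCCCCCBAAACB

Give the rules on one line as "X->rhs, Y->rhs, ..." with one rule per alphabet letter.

A->CCC, B->ACB, C->BAA

  step 3 ⇒ step 4: CCCBAAACBBAABAABAABAABAABAABAABAABAAACBCCCCCCCCCBAAACBCCCBAAACBBAABAABAABAABAABAABAABAABAAACBCCCCCCCCCBAAACB ⇒ BAA·BAA·BAA·ACB·CCC·CCC·CCC·BAA·ACB·ACB·CCC·CCC·ACB·CCC·CCC·ACB·CCC·CCC·ACB·CCC·CCC·ACB·CCC·CCC·ACB·CCC·CCC·ACB·CCC·CCC·ACB·CCC·CCC·ACB·CCC·CCC·CCC·BAA·ACB·BAA·BAA·BAA·BAA·BAA·BAA·BAA·BAA·BAA·ACB·CCC·CCC·CCC·BAA·ACB·BAA·BAA·BAA·ACB·CCC·CCC·CCC·BAA·ACB·ACB·CCC·CCC·ACB·CCC·CCC·ACB·CCC·CCC·ACB·CCC·CCC·ACB·CCC·CCC·ACB·CCC·CCC·ACB·CCC·CCC·ACB·CCC·CCC·ACB·CCC·CCC·CCC·BAA·ACB·BAA·BAA·BAA·BAA·BAA·BAA·BAA·BAA·BAA·ACB·CCC·CCC·CCC·BAA·ACB
    A ↦ CCC
    B ↦ ACB
    C ↦ BAA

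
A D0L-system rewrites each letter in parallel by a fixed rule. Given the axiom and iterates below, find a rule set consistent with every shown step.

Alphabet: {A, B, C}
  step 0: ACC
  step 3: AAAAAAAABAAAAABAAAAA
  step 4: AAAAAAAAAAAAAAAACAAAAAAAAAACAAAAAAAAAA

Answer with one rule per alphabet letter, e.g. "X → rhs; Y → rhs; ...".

  step 3 ⇒ step 4: AAAAAAAABAAAAABAAAAA ⇒ AA·AA·AA·AA·AA·AA·AA·AA·C·AA·AA·AA·AA·AA·C·AA·AA·AA·AA·AA
    A ↦ AA
    B ↦ C
    C ↦ BA  (constrained at step 0)

A->AA, B->C, C->BA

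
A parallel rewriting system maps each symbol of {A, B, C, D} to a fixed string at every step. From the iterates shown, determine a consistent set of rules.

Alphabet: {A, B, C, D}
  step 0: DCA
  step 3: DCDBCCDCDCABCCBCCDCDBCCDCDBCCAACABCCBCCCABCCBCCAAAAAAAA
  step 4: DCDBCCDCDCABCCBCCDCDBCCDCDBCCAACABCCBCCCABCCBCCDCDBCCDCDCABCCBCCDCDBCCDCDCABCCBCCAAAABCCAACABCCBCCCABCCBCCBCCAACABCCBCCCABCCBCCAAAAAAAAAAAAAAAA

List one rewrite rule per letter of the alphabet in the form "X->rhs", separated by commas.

  step 3 ⇒ step 4: DCDBCCDCDCABCCBCCDCDBCCDCDBCCAACABCCBCCCABCCBCCAAAAAAAA ⇒ DCD·BCC·DCD·CA·BCC·BCC·DCD·BCC·DCD·BCC·AA·CA·BCC·BCC·CA·BCC·BCC·DCD·BCC·DCD·CA·BCC·BCC·DCD·BCC·DCD·CA·BCC·BCC·AA·AA·BCC·AA·CA·BCC·BCC·CA·BCC·BCC·BCC·AA·CA·BCC·BCC·CA·BCC·BCC·AA·AA·AA·AA·AA·AA·AA·AA
    A ↦ AA
    B ↦ CA
    C ↦ BCC
    D ↦ DCD

A->AA, B->CA, C->BCC, D->DCD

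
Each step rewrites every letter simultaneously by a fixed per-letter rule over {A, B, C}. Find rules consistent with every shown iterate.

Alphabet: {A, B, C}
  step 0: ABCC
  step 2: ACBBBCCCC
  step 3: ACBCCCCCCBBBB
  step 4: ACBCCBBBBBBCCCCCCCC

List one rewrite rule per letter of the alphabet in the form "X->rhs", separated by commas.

  step 3 ⇒ step 4: ACBCCCCCCBBBB ⇒ AC·B·CC·B·B·B·B·B·B·CC·CC·CC·CC
    A ↦ AC
    B ↦ CC
    C ↦ B

A->AC, B->CC, C->B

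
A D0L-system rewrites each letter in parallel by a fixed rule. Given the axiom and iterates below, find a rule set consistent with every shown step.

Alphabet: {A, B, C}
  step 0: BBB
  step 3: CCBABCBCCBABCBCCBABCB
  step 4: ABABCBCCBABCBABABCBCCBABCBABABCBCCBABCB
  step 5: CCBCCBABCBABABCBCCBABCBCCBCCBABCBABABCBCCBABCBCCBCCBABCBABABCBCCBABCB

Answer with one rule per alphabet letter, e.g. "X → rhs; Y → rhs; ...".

  step 4 ⇒ step 5: ABABCBCCBABCBABABCBCCBABCBABABCBCCBABCB ⇒ C·CB·C·CB·AB·CB·AB·AB·CB·C·CB·AB·CB·C·CB·C·CB·AB·CB·AB·AB·CB·C·CB·AB·CB·C·CB·C·CB·AB·CB·AB·AB·CB·C·CB·AB·CB
    A ↦ C
    B ↦ CB
    C ↦ AB

A->C, B->CB, C->AB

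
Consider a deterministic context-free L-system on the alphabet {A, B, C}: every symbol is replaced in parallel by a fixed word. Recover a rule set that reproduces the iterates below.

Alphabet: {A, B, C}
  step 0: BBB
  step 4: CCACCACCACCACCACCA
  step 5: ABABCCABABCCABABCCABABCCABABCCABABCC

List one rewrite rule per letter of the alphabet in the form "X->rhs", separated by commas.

A->CC, B->A, C->AB

  step 4 ⇒ step 5: CCACCACCACCACCACCA ⇒ AB·AB·CC·AB·AB·CC·AB·AB·CC·AB·AB·CC·AB·AB·CC·AB·AB·CC
    A ↦ CC
    C ↦ AB
    B ↦ A  (constrained at step 0)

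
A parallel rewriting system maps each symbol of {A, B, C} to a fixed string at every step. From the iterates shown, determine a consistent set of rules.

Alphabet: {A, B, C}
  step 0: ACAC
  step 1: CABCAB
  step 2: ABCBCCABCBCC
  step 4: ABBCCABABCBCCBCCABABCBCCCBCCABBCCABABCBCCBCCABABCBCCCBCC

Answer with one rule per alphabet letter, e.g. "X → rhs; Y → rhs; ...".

  step 1 ⇒ step 2: CABCAB ⇒ AB·C·BCC·AB·C·BCC
    A ↦ C
    B ↦ BCC
    C ↦ AB

A->C, B->BCC, C->AB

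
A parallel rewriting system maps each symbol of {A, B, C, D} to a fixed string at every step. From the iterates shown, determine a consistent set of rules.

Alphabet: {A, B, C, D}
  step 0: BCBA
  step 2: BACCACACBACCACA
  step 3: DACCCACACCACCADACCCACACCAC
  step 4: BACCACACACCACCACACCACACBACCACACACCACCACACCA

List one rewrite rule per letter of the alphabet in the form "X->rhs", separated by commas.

A->C, B->DAC, C->CA, D->BA

  step 3 ⇒ step 4: DACCCACACCACCADACCCACACCAC ⇒ BA·C·CA·CA·CA·C·CA·C·CA·CA·C·CA·CA·C·BA·C·CA·CA·CA·C·CA·C·CA·CA·C·CA
    A ↦ C
    C ↦ CA
    D ↦ BA
  step 2 ⇒ step 3: BACCACACBACCACA ⇒ DAC·C·CA·CA·C·CA·C·CA·DAC·C·CA·CA·C·CA·C
    B ↦ DAC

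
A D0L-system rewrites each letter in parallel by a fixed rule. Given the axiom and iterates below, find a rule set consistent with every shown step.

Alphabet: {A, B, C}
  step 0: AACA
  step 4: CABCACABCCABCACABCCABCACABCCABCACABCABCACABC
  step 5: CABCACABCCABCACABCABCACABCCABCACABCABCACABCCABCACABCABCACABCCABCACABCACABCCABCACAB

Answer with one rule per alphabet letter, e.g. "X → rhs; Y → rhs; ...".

A->C, B->A, C->CAB

  step 4 ⇒ step 5: CABCACABCCABCACABCCABCACABCCABCACABCABCACABC ⇒ CAB·C·A·CAB·C·CAB·C·A·CAB·CAB·C·A·CAB·C·CAB·C·A·CAB·CAB·C·A·CAB·C·CAB·C·A·CAB·CAB·C·A·CAB·C·CAB·C·A·CAB·C·A·CAB·C·CAB·C·A·CAB
    A ↦ C
    B ↦ A
    C ↦ CAB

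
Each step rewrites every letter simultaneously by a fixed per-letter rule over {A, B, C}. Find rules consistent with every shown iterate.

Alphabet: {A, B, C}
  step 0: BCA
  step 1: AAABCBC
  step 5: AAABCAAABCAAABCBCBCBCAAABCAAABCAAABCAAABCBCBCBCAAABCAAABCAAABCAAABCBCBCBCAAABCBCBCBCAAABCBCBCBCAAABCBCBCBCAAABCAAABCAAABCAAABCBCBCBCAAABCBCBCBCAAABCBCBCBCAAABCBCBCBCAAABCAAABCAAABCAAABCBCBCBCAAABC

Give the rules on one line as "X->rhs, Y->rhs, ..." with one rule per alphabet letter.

  step 0 ⇒ step 1: BCA ⇒ AAA·BC·BC
    A ↦ BC
    B ↦ AAA
    C ↦ BC

A->BC, B->AAA, C->BC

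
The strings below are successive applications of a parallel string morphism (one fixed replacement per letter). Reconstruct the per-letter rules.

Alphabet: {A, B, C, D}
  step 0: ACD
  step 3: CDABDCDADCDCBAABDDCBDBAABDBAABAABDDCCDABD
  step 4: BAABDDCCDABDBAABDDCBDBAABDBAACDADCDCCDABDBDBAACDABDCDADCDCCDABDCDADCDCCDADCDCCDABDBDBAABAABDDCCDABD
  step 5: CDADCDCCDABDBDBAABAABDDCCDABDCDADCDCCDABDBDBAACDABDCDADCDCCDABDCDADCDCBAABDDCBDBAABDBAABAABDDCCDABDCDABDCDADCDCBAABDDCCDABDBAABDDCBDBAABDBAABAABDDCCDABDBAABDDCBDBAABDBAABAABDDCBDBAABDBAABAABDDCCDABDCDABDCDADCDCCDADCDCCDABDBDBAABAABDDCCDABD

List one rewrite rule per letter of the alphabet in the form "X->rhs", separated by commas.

  step 4 ⇒ step 5: BAABDDCCDABDBAABDDCBDBAABDBAACDADCDCCDABDBDBAACDABDCDADCDCCDABDCDADCDCCDADCDCCDABDBDBAABAABDDCCDABD ⇒ CDA·DC·DC·CDA·BD·BD·BAA·BAA·BD·DC·CDA·BD·CDA·DC·DC·CDA·BD·BD·BAA·CDA·BD·CDA·DC·DC·CDA·BD·CDA·DC·DC·BAA·BD·DC·BD·BAA·BD·BAA·BAA·BD·DC·CDA·BD·CDA·BD·CDA·DC·DC·BAA·BD·DC·CDA·BD·BAA·BD·DC·BD·BAA·BD·BAA·BAA·BD·DC·CDA·BD·BAA·BD·DC·BD·BAA·BD·BAA·BAA·BD·DC·BD·BAA·BD·BAA·BAA·BD·DC·CDA·BD·CDA·BD·CDA·DC·DC·CDA·DC·DC·CDA·BD·BD·BAA·BAA·BD·DC·CDA·BD
    A ↦ DC
    B ↦ CDA
    C ↦ BAA
    D ↦ BD

A->DC, B->CDA, C->BAA, D->BD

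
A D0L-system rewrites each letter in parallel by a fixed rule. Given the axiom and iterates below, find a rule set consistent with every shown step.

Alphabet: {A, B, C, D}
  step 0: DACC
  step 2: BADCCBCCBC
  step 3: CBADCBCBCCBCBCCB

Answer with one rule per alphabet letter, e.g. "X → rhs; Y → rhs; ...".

  step 2 ⇒ step 3: BADCCBCCBC ⇒ C·B·AD·CB·CB·C·CB·CB·C·CB
    A ↦ B
    B ↦ C
    C ↦ CB
    D ↦ AD

A->B, B->C, C->CB, D->AD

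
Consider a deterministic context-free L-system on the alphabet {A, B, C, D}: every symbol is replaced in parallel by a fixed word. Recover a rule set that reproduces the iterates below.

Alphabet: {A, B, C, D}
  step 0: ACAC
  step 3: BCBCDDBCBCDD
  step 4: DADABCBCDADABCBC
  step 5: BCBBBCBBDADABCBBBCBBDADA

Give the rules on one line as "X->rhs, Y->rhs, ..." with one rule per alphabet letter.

A->BB, B->D, C->A, D->BC

  step 4 ⇒ step 5: DADABCBCDADABCBC ⇒ BC·BB·BC·BB·D·A·D·A·BC·BB·BC·BB·D·A·D·A
    A ↦ BB
    B ↦ D
    C ↦ A
    D ↦ BC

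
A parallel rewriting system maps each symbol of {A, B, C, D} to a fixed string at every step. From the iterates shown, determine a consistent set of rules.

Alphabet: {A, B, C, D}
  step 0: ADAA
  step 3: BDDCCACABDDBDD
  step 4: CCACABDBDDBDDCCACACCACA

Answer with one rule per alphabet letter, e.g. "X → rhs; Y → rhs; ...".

A->D, B->C, C->BD, D->CA

  step 3 ⇒ step 4: BDDCCACABDDBDD ⇒ C·CA·CA·BD·BD·D·BD·D·C·CA·CA·C·CA·CA
    A ↦ D
    B ↦ C
    C ↦ BD
    D ↦ CA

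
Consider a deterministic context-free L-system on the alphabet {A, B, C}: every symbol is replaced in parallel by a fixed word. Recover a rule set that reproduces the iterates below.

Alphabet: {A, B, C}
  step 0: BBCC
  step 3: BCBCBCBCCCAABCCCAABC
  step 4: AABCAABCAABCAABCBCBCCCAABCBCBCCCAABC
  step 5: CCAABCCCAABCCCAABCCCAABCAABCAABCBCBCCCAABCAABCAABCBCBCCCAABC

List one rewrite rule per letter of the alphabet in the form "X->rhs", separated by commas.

A->C, B->AA, C->BC

  step 4 ⇒ step 5: AABCAABCAABCAABCBCBCCCAABCBCBCCCAABC ⇒ C·C·AA·BC·C·C·AA·BC·C·C·AA·BC·C·C·AA·BC·AA·BC·AA·BC·BC·BC·C·C·AA·BC·AA·BC·AA·BC·BC·BC·C·C·AA·BC
    A ↦ C
    B ↦ AA
    C ↦ BC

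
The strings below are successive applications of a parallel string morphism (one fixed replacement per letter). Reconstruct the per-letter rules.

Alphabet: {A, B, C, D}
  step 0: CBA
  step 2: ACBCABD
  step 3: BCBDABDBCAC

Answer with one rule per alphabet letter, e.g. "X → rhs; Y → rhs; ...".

A->BC, B->A, C->BD, D->C

  step 2 ⇒ step 3: ACBCABD ⇒ BC·BD·A·BD·BC·A·C
    A ↦ BC
    B ↦ A
    C ↦ BD
    D ↦ C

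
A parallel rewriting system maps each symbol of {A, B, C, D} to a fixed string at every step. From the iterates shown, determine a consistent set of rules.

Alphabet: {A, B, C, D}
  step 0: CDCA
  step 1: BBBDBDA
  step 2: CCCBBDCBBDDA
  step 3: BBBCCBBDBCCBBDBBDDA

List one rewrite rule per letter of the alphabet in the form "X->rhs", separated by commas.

A->DA, B->C, C->B, D->BBD

  step 2 ⇒ step 3: CCCBBDCBBDDA ⇒ B·B·B·C·C·BBD·B·C·C·BBD·BBD·DA
    A ↦ DA
    B ↦ C
    C ↦ B
    D ↦ BBD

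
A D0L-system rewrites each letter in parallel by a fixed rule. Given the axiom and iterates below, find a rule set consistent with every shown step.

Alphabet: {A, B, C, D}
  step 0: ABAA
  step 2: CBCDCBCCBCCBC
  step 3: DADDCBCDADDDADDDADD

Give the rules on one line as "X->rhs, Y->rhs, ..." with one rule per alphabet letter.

A->D, B->AD, C->D, D->CBC

  step 2 ⇒ step 3: CBCDCBCCBCCBC ⇒ D·AD·D·CBC·D·AD·D·D·AD·D·D·AD·D
    B ↦ AD
    C ↦ D
    D ↦ CBC
    A ↦ D  (constrained at step 0)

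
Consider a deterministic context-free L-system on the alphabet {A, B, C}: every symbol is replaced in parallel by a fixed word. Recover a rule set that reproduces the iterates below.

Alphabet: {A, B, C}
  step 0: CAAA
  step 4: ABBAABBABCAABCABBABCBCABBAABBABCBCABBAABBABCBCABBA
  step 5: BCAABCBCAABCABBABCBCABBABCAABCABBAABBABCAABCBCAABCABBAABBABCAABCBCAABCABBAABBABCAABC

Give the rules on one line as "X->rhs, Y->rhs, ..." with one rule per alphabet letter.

A->BC, B->A, C->BBA

  step 4 ⇒ step 5: ABBAABBABCAABCABBABCBCABBAABBABCBCABBAABBABCBCABBA ⇒ BC·A·A·BC·BC·A·A·BC·A·BBA·BC·BC·A·BBA·BC·A·A·BC·A·BBA·A·BBA·BC·A·A·BC·BC·A·A·BC·A·BBA·A·BBA·BC·A·A·BC·BC·A·A·BC·A·BBA·A·BBA·BC·A·A·BC
    A ↦ BC
    B ↦ A
    C ↦ BBA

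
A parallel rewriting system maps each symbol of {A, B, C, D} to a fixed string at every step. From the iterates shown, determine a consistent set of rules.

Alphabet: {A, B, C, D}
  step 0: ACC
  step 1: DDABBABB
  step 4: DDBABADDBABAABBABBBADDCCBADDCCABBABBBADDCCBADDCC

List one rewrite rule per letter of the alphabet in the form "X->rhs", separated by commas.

  step 0 ⇒ step 1: ACC ⇒ DD·ABB·ABB
    A ↦ DD
    C ↦ ABB
    B ↦ BA  (constrained at step 1)
    D ↦ C  (constrained at step 1)

A->DD, B->BA, C->ABB, D->C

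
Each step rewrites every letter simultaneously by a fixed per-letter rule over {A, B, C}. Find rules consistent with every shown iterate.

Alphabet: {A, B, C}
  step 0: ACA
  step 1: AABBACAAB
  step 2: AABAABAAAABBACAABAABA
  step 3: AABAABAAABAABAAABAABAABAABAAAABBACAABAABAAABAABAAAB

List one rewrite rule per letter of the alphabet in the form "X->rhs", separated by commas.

  step 2 ⇒ step 3: AABAABAAAABBACAABAABA ⇒ AAB·AAB·A·AAB·AAB·A·AAB·AAB·AAB·AAB·A·A·AAB·BAC·AAB·AAB·A·AAB·AAB·A·AAB
    A ↦ AAB
    B ↦ A
    C ↦ BAC

A->AAB, B->A, C->BAC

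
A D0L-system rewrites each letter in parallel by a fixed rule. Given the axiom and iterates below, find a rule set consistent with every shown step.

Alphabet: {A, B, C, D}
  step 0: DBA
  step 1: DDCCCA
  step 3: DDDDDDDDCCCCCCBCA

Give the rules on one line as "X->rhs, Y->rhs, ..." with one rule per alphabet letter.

  step 0 ⇒ step 1: DBA ⇒ DD·CC·CA
    A ↦ CA
    B ↦ CC
    D ↦ DD
    C ↦ B  (constrained at step 1)

A->CA, B->CC, C->B, D->DD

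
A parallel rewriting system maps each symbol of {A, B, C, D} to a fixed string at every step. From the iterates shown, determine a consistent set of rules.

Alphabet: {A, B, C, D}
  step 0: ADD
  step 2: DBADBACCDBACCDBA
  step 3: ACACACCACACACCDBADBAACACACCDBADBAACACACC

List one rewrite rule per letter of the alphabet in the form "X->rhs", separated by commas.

  step 2 ⇒ step 3: DBADBACCDBACCDBA ⇒ AC·ACA·CC·AC·ACA·CC·DBA·DBA·AC·ACA·CC·DBA·DBA·AC·ACA·CC
    A ↦ CC
    B ↦ ACA
    C ↦ DBA
    D ↦ AC

A->CC, B->ACA, C->DBA, D->AC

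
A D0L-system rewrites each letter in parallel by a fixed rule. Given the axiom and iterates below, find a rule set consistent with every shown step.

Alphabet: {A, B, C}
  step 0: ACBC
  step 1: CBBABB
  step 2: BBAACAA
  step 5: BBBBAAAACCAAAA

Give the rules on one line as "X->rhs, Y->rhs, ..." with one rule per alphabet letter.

  step 1 ⇒ step 2: CBBABB ⇒ BB·A·A·C·A·A
    A ↦ C
    B ↦ A
    C ↦ BB

A->C, B->A, C->BB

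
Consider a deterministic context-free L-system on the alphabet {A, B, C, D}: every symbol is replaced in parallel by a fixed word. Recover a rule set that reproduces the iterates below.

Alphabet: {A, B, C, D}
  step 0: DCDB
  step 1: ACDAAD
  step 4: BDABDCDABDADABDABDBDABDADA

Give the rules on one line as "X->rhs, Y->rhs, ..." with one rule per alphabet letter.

A->BD, B->AD, C->CD, D->A

  step 0 ⇒ step 1: DCDB ⇒ A·CD·A·AD
    B ↦ AD
    C ↦ CD
    D ↦ A
    A ↦ BD  (constrained at step 1)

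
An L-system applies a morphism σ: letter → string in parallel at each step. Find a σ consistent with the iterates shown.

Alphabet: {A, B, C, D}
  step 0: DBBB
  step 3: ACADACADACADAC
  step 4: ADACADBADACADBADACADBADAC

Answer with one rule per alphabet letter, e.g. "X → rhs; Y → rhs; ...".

  step 3 ⇒ step 4: ACADACADACADAC ⇒ AD·AC·AD·B·AD·AC·AD·B·AD·AC·AD·B·AD·AC
    A ↦ AD
    C ↦ AC
    D ↦ B
    B ↦ C  (constrained at step 0)

A->AD, B->C, C->AC, D->B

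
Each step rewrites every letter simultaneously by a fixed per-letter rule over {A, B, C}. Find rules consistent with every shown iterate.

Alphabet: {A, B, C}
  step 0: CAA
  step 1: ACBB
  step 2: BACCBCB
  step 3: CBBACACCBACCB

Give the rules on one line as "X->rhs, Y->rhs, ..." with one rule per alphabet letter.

A->B, B->CB, C->AC

  step 2 ⇒ step 3: BACCBCB ⇒ CB·B·AC·AC·CB·AC·CB
    A ↦ B
    B ↦ CB
    C ↦ AC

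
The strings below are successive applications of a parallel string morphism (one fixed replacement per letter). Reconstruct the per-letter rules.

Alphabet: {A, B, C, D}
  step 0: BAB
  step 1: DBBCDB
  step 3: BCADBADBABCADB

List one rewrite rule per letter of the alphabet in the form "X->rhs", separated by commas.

A->BC, B->DB, C->D, D->A

  step 0 ⇒ step 1: BAB ⇒ DB·BC·DB
    A ↦ BC
    B ↦ DB
    C ↦ D  (constrained at step 1)
    D ↦ A  (constrained at step 1)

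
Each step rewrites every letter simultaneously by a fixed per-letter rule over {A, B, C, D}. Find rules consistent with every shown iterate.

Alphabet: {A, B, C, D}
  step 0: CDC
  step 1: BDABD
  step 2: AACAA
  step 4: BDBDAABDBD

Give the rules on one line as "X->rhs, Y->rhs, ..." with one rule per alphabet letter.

A->C, B->A, C->BD, D->A

  step 1 ⇒ step 2: BDABD ⇒ A·A·C·A·A
    A ↦ C
    B ↦ A
    D ↦ A
  step 0 ⇒ step 1: CDC ⇒ BD·A·BD
    C ↦ BD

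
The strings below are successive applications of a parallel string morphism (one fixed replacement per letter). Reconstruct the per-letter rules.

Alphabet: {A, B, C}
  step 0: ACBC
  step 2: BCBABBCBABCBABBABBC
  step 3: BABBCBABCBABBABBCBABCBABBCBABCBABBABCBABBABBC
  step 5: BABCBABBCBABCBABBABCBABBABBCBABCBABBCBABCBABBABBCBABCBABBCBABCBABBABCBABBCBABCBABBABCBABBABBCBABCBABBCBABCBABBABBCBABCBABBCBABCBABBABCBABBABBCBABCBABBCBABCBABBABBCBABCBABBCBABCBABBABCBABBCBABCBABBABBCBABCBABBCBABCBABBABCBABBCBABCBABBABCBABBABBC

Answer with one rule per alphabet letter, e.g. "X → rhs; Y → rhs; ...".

  step 2 ⇒ step 3: BCBABBCBABCBABBABBC ⇒ BAB·BC·BAB·C·BAB·BAB·BC·BAB·C·BAB·BC·BAB·C·BAB·BAB·C·BAB·BAB·BC
    A ↦ C
    B ↦ BAB
    C ↦ BC

A->C, B->BAB, C->BC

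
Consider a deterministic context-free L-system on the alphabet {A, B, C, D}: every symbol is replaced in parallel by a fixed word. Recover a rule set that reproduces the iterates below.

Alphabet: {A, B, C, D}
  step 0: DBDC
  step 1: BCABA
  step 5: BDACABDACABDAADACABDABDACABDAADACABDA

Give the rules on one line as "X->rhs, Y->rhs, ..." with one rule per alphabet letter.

A->DA, B->CA, C->A, D->B

  step 0 ⇒ step 1: DBDC ⇒ B·CA·B·A
    B ↦ CA
    C ↦ A
    D ↦ B
    A ↦ DA  (constrained at step 1)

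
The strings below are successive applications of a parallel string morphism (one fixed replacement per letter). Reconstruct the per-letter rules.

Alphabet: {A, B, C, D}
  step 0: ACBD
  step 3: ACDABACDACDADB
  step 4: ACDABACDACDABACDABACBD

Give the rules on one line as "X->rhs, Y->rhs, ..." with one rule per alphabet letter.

A->AC, B->D, C->DA, D->B

  step 3 ⇒ step 4: ACDABACDACDADB ⇒ AC·DA·B·AC·D·AC·DA·B·AC·DA·B·AC·B·D
    A ↦ AC
    B ↦ D
    C ↦ DA
    D ↦ B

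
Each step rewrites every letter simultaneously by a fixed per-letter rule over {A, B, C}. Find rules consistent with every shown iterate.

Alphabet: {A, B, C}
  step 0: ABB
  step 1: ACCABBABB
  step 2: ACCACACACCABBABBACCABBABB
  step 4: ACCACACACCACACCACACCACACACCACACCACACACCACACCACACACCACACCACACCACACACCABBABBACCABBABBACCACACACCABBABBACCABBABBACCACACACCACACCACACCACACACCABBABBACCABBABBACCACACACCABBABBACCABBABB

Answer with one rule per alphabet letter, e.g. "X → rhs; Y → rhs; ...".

A->ACC, B->ABB, C->AC

  step 1 ⇒ step 2: ACCABBABB ⇒ ACC·AC·AC·ACC·ABB·ABB·ACC·ABB·ABB
    A ↦ ACC
    B ↦ ABB
    C ↦ AC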